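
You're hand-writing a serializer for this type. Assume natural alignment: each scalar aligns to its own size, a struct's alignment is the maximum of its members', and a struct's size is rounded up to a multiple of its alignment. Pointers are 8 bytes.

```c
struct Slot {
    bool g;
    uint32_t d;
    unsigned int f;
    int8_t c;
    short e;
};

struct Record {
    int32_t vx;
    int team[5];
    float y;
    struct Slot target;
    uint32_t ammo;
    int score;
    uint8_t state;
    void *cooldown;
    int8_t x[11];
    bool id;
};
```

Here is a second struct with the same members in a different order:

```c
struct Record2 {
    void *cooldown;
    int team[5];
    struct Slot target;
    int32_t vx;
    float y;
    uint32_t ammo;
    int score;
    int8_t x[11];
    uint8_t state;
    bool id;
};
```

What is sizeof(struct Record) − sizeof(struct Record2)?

Slot: 0..1  g  (1B, 1-aligned); 1..4  -- padding (3B); 4..8  d  (4B, 4-aligned); 8..12  f  (4B, 4-aligned); 12..13  c  (1B, 1-aligned); 13..14  -- padding (1B); 14..16  e  (2B, 2-aligned); sizeof = 16, alignof = 4
0..4  vx  (4B, 4-aligned)
4..24  team  (20B, 4-aligned)
24..28  y  (4B, 4-aligned)
28..44  target  (16B, 4-aligned)
44..48  ammo  (4B, 4-aligned)
48..52  score  (4B, 4-aligned)
52..53  state  (1B, 1-aligned)
53..56  -- padding (3B)
56..64  cooldown  (8B, 8-aligned)
64..75  x  (11B, 1-aligned)
75..76  id  (1B, 1-aligned)
76..80  -- tail padding (4B)
sizeof = 80, alignof = 8
— Record2 —
0..8  cooldown  (8B, 8-aligned)
8..28  team  (20B, 4-aligned)
28..44  target  (16B, 4-aligned)
44..48  vx  (4B, 4-aligned)
48..52  y  (4B, 4-aligned)
52..56  ammo  (4B, 4-aligned)
56..60  score  (4B, 4-aligned)
60..71  x  (11B, 1-aligned)
71..72  state  (1B, 1-aligned)
72..73  id  (1B, 1-aligned)
73..80  -- tail padding (7B)
sizeof = 80, alignof = 8
80 − 80 = 0

0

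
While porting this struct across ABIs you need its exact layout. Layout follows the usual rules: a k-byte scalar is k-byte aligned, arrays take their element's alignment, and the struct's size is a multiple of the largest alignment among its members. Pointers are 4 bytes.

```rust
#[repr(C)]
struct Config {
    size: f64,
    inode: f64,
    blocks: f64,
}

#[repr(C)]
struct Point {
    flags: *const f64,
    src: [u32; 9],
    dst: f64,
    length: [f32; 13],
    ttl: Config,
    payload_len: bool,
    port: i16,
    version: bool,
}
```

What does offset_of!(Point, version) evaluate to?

132

Config: size at 0 (size 8, align 8) → ends 8; inode at 8 (size 8, align 8) → ends 16; blocks at 16 (size 8, align 8) → ends 24; total 24 bytes, alignment 8
flags at 0 (size 4, align 4) → ends 4
src at 4 (size 36, align 4) → ends 40
dst at 40 (size 8, align 8) → ends 48
length at 48 (size 52, align 4) → ends 100
pad 4 to align 8 for ttl
ttl at 104 (size 24, align 8) → ends 128
payload_len at 128 (size 1, align 1) → ends 129
pad 1 to align 2 for port
port at 130 (size 2, align 2) → ends 132
version at 132 (size 1, align 1) → ends 133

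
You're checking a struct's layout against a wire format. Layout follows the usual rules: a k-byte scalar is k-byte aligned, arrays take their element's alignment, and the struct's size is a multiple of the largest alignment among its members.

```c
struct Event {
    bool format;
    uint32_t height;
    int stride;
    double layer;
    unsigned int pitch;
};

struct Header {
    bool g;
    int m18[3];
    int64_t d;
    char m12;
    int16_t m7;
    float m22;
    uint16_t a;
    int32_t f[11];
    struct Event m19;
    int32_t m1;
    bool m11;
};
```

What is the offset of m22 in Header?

Event: format at 0 (size 1, align 1) → ends 1; pad 3 to align 4 for height; height at 4 (size 4, align 4) → ends 8; stride at 8 (size 4, align 4) → ends 12; pad 4 to align 8 for layer; layer at 16 (size 8, align 8) → ends 24; pitch at 24 (size 4, align 4) → ends 28; tail pad 4 to reach multiple of 8; total 32 bytes, alignment 8
g at 0 (size 1, align 1) → ends 1
pad 3 to align 4 for m18
m18 at 4 (size 12, align 4) → ends 16
d at 16 (size 8, align 8) → ends 24
m12 at 24 (size 1, align 1) → ends 25
pad 1 to align 2 for m7
m7 at 26 (size 2, align 2) → ends 28
m22 at 28 (size 4, align 4) → ends 32

28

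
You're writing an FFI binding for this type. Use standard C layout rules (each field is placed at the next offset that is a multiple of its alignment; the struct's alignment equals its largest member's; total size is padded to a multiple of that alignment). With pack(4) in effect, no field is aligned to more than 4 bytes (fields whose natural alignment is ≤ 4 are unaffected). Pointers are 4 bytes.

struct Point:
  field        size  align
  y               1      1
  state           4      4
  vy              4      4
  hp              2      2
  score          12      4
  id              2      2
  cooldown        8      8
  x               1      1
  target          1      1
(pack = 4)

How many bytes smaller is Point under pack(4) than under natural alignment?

natural layout:
  y at 0 (size 1, align 1) → ends 1
  pad 3 to align 4 for state
  state at 4 (size 4, align 4) → ends 8
  vy at 8 (size 4, align 4) → ends 12
  hp at 12 (size 2, align 2) → ends 14
  pad 2 to align 4 for score
  score at 16 (size 12, align 4) → ends 28
  id at 28 (size 2, align 2) → ends 30
  pad 2 to align 8 for cooldown
  cooldown at 32 (size 8, align 8) → ends 40
  x at 40 (size 1, align 1) → ends 41
  target at 41 (size 1, align 1) → ends 42
  tail pad 6 to reach multiple of 8
  total 48 bytes, alignment 8
packed(4) layout:
  y at 0 (size 1, align 1) → ends 1
  pad 3 to align 4 for state
  state at 4 (size 4, align 4) → ends 8
  vy at 8 (size 4, align 4) → ends 12
  hp at 12 (size 2, align 2) → ends 14
  pad 2 to align 4 for score
  score at 16 (size 12, align 4) → ends 28
  id at 28 (size 2, align 2) → ends 30
  pad 2 to align 4 for cooldown
  cooldown at 32 (size 8, align 4) → ends 40
  x at 40 (size 1, align 1) → ends 41
  target at 41 (size 1, align 1) → ends 42
  tail pad 2 to reach multiple of 4
  total 44 bytes, alignment 4
48 − 44 = 4

4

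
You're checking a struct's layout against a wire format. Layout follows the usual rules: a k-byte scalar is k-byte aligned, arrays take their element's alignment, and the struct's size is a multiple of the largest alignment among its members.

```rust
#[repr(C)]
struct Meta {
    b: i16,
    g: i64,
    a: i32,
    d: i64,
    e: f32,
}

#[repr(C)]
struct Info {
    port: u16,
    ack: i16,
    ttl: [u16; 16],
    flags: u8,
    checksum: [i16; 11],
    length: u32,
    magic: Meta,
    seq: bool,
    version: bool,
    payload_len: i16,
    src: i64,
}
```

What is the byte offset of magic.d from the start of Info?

88

Meta: b at 0 (size 2, align 2) → ends 2; pad 6 to align 8 for g; g at 8 (size 8, align 8) → ends 16; a at 16 (size 4, align 4) → ends 20; pad 4 to align 8 for d; d at 24 (size 8, align 8) → ends 32; e at 32 (size 4, align 4) → ends 36; tail pad 4 to reach multiple of 8; total 40 bytes, alignment 8
port at 0 (size 2, align 2) → ends 2
ack at 2 (size 2, align 2) → ends 4
ttl at 4 (size 32, align 2) → ends 36
flags at 36 (size 1, align 1) → ends 37
pad 1 to align 2 for checksum
checksum at 38 (size 22, align 2) → ends 60
length at 60 (size 4, align 4) → ends 64
magic at 64 (size 40, align 8) → ends 104
within Meta: d at 24
64 + 24 = 88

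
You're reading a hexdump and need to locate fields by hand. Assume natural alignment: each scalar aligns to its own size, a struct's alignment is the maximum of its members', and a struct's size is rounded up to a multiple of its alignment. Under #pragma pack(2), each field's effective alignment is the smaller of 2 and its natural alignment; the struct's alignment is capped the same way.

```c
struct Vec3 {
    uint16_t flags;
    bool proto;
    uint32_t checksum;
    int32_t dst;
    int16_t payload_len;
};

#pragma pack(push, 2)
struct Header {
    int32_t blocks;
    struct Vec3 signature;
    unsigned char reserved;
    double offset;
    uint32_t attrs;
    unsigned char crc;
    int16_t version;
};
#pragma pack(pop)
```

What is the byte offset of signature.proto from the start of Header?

6

Vec3: flags at 0 (size 2, align 2) → ends 2; proto at 2 (size 1, align 1) → ends 3; pad 1 to align 4 for checksum; checksum at 4 (size 4, align 4) → ends 8; dst at 8 (size 4, align 4) → ends 12; payload_len at 12 (size 2, align 2) → ends 14; tail pad 2 to reach multiple of 4; total 16 bytes, alignment 4
blocks at 0 (size 4, align 2) → ends 4
signature at 4 (size 16, align 2) → ends 20
within Vec3: proto at 2
4 + 2 = 6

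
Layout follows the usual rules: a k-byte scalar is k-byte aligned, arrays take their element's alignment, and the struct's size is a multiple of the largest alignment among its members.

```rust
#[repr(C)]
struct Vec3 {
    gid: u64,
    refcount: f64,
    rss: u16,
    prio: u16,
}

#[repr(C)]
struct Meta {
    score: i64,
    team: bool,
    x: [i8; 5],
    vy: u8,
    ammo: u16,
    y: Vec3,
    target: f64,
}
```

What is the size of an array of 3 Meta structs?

168

Vec3: @0: gid [8B, align 8] → 8; @8: refcount [8B, align 8] → 16; @16: rss [2B, align 2] → 18; @18: prio [2B, align 2] → 20; +4 tail pad (align 8); size 24, align 8
@0: score [8B, align 8] → 8
@8: team [1B, align 1] → 9
@9: x [5B, align 1] → 14
@14: vy [1B, align 1] → 15
+1 pad (align 2)
@16: ammo [2B, align 2] → 18
+6 pad (align 8)
@24: y [24B, align 8] → 48
@48: target [8B, align 8] → 56
size 56, align 8
array of 3: 3 × 56 = 168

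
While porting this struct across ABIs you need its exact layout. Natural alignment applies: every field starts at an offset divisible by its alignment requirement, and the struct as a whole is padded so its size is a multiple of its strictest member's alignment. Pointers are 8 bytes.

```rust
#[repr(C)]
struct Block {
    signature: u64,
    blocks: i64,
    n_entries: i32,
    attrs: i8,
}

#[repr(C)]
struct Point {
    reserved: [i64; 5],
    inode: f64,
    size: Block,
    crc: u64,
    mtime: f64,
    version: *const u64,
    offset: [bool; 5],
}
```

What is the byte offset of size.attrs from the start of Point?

Block: signature at 0 (size 8, align 8) → ends 8; blocks at 8 (size 8, align 8) → ends 16; n_entries at 16 (size 4, align 4) → ends 20; attrs at 20 (size 1, align 1) → ends 21; tail pad 3 to reach multiple of 8; total 24 bytes, alignment 8
reserved at 0 (size 40, align 8) → ends 40
inode at 40 (size 8, align 8) → ends 48
size at 48 (size 24, align 8) → ends 72
within Block: attrs at 20
48 + 20 = 68

68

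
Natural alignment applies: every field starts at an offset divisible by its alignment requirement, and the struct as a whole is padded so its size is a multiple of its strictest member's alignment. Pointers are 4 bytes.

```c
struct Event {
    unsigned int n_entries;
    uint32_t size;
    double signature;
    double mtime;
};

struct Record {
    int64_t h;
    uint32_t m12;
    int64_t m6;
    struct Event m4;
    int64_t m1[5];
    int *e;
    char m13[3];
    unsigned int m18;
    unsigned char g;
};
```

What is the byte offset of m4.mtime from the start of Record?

40

Event: 0..4  n_entries  (4B, 4-aligned); 4..8  size  (4B, 4-aligned); 8..16  signature  (8B, 8-aligned); 16..24  mtime  (8B, 8-aligned); sizeof = 24, alignof = 8
0..8  h  (8B, 8-aligned)
8..12  m12  (4B, 4-aligned)
12..16  -- padding (4B)
16..24  m6  (8B, 8-aligned)
24..48  m4  (24B, 8-aligned)
within Event: mtime at 16
24 + 16 = 40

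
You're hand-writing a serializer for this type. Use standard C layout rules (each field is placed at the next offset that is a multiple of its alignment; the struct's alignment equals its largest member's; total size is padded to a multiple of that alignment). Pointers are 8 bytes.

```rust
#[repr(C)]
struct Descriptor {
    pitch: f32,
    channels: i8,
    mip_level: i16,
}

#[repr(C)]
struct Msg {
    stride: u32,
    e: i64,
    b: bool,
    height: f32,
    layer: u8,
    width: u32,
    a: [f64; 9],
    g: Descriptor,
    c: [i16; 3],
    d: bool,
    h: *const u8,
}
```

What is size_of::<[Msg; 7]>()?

896

Descriptor: 0..4  pitch  (4B, 4-aligned); 4..5  channels  (1B, 1-aligned); 5..6  -- padding (1B); 6..8  mip_level  (2B, 2-aligned); sizeof = 8, alignof = 4
0..4  stride  (4B, 4-aligned)
4..8  -- padding (4B)
8..16  e  (8B, 8-aligned)
16..17  b  (1B, 1-aligned)
17..20  -- padding (3B)
20..24  height  (4B, 4-aligned)
24..25  layer  (1B, 1-aligned)
25..28  -- padding (3B)
28..32  width  (4B, 4-aligned)
32..104  a  (72B, 8-aligned)
104..112  g  (8B, 4-aligned)
112..118  c  (6B, 2-aligned)
118..119  d  (1B, 1-aligned)
119..120  -- padding (1B)
120..128  h  (8B, 8-aligned)
sizeof = 128, alignof = 8
array of 7: 7 × 128 = 896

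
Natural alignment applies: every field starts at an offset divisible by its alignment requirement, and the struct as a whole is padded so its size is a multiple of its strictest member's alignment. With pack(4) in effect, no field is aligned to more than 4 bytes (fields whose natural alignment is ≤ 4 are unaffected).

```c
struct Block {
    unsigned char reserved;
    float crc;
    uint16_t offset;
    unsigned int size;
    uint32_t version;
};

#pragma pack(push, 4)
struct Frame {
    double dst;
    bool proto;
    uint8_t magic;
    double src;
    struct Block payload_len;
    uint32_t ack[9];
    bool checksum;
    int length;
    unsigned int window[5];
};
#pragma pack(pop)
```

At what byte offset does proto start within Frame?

Block: 0..1  reserved  (1B, 1-aligned); 1..4  -- padding (3B); 4..8  crc  (4B, 4-aligned); 8..10  offset  (2B, 2-aligned); 10..12  -- padding (2B); 12..16  size  (4B, 4-aligned); 16..20  version  (4B, 4-aligned); sizeof = 20, alignof = 4
0..8  dst  (8B, 4-aligned)
8..9  proto  (1B, 1-aligned)

8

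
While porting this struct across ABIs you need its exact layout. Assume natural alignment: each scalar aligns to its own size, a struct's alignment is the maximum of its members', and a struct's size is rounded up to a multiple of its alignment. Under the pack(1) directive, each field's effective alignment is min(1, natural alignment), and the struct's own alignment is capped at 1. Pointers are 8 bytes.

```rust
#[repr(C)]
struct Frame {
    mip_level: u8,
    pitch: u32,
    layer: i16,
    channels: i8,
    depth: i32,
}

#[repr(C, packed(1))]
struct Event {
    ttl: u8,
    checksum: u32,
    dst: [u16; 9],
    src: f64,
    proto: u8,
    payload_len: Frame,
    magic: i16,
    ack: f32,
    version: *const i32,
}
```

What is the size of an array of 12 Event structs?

Frame: 0..1  mip_level  (1B, 1-aligned); 1..4  -- padding (3B); 4..8  pitch  (4B, 4-aligned); 8..10  layer  (2B, 2-aligned); 10..11  channels  (1B, 1-aligned); 11..12  -- padding (1B); 12..16  depth  (4B, 4-aligned); sizeof = 16, alignof = 4
0..1  ttl  (1B, 1-aligned)
1..5  checksum  (4B, 1-aligned)
5..23  dst  (18B, 1-aligned)
23..31  src  (8B, 1-aligned)
31..32  proto  (1B, 1-aligned)
32..48  payload_len  (16B, 1-aligned)
48..50  magic  (2B, 1-aligned)
50..54  ack  (4B, 1-aligned)
54..62  version  (8B, 1-aligned)
sizeof = 62, alignof = 1
array of 12: 12 × 62 = 744

744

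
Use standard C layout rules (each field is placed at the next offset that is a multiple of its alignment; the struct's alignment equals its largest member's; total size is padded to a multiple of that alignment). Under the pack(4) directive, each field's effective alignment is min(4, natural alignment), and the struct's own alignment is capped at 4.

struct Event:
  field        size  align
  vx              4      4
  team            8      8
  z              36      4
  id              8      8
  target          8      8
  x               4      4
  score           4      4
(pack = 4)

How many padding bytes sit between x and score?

0..4  vx  (4B, 4-aligned)
4..12  team  (8B, 4-aligned)
12..48  z  (36B, 4-aligned)
48..56  id  (8B, 4-aligned)
56..64  target  (8B, 4-aligned)
64..68  x  (4B, 4-aligned)
68..72  score  (4B, 4-aligned)

0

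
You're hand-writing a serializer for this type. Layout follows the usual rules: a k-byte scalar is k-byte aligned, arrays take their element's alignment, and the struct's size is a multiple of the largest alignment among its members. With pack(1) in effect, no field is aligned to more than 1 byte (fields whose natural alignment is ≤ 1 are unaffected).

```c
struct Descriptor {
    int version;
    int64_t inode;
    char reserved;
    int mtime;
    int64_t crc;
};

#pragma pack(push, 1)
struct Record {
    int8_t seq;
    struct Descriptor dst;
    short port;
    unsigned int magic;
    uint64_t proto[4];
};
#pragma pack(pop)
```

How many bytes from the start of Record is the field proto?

39

Descriptor: 0..4  version  (4B, 4-aligned); 4..8  -- padding (4B); 8..16  inode  (8B, 8-aligned); 16..17  reserved  (1B, 1-aligned); 17..20  -- padding (3B); 20..24  mtime  (4B, 4-aligned); 24..32  crc  (8B, 8-aligned); sizeof = 32, alignof = 8
0..1  seq  (1B, 1-aligned)
1..33  dst  (32B, 1-aligned)
33..35  port  (2B, 1-aligned)
35..39  magic  (4B, 1-aligned)
39..71  proto  (32B, 1-aligned)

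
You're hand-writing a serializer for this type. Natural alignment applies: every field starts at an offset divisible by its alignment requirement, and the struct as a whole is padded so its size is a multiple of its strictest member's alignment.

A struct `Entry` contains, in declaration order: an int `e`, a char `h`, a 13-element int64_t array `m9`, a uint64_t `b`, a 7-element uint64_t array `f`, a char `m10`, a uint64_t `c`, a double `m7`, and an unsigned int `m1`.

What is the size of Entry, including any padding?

208

@0: e [4B, align 4] → 4
@4: h [1B, align 1] → 5
+3 pad (align 8)
@8: m9 [104B, align 8] → 112
@112: b [8B, align 8] → 120
@120: f [56B, align 8] → 176
@176: m10 [1B, align 1] → 177
+7 pad (align 8)
@184: c [8B, align 8] → 192
@192: m7 [8B, align 8] → 200
@200: m1 [4B, align 4] → 204
+4 tail pad (align 8)
size 208, align 8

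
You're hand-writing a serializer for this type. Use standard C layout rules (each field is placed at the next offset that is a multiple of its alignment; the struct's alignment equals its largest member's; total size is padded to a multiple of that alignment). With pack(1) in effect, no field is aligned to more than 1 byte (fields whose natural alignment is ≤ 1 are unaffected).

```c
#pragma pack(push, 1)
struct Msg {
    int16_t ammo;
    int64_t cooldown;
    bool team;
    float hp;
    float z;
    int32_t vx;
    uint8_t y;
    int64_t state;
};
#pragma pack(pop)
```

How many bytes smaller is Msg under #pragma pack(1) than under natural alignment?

natural layout:
  0..2  ammo  (2B, 2-aligned)
  2..8  -- padding (6B)
  8..16  cooldown  (8B, 8-aligned)
  16..17  team  (1B, 1-aligned)
  17..20  -- padding (3B)
  20..24  hp  (4B, 4-aligned)
  24..28  z  (4B, 4-aligned)
  28..32  vx  (4B, 4-aligned)
  32..33  y  (1B, 1-aligned)
  33..40  -- padding (7B)
  40..48  state  (8B, 8-aligned)
  sizeof = 48, alignof = 8
packed(1) layout:
  0..2  ammo  (2B, 1-aligned)
  2..10  cooldown  (8B, 1-aligned)
  10..11  team  (1B, 1-aligned)
  11..15  hp  (4B, 1-aligned)
  15..19  z  (4B, 1-aligned)
  19..23  vx  (4B, 1-aligned)
  23..24  y  (1B, 1-aligned)
  24..32  state  (8B, 1-aligned)
  sizeof = 32, alignof = 1
48 − 32 = 16

16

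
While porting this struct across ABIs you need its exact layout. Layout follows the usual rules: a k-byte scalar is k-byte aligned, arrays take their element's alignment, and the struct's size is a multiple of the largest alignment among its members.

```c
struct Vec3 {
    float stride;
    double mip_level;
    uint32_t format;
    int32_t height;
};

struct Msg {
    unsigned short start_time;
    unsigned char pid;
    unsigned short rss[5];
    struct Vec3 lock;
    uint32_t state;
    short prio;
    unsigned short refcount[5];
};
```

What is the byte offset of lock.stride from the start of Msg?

16

Vec3: @0: stride [4B, align 4] → 4; +4 pad (align 8); @8: mip_level [8B, align 8] → 16; @16: format [4B, align 4] → 20; @20: height [4B, align 4] → 24; size 24, align 8
@0: start_time [2B, align 2] → 2
@2: pid [1B, align 1] → 3
+1 pad (align 2)
@4: rss [10B, align 2] → 14
+2 pad (align 8)
@16: lock [24B, align 8] → 40
within Vec3: stride at 0
16 + 0 = 16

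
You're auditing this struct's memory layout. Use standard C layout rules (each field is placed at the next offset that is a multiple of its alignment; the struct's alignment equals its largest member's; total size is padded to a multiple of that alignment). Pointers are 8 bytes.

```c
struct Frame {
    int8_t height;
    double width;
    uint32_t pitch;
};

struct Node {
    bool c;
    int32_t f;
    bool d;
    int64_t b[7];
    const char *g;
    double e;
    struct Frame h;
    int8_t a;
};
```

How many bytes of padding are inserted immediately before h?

0

Frame: @0: height [1B, align 1] → 1; +7 pad (align 8); @8: width [8B, align 8] → 16; @16: pitch [4B, align 4] → 20; +4 tail pad (align 8); size 24, align 8
@0: c [1B, align 1] → 1
+3 pad (align 4)
@4: f [4B, align 4] → 8
@8: d [1B, align 1] → 9
+7 pad (align 8)
@16: b [56B, align 8] → 72
@72: g [8B, align 8] → 80
@80: e [8B, align 8] → 88
@88: h [24B, align 8] → 112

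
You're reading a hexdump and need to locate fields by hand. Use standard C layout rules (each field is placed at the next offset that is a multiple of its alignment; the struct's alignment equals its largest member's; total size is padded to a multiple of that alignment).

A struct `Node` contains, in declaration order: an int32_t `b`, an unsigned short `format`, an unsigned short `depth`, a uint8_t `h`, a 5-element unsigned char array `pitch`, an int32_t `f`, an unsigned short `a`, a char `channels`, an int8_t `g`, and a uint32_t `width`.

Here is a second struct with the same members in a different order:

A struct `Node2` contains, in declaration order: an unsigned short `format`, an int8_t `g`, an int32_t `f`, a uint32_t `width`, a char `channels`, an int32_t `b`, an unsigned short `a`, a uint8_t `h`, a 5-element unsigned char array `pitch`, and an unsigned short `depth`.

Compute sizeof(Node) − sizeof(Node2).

-4

0..4  b  (4B, 4-aligned)
4..6  format  (2B, 2-aligned)
6..8  depth  (2B, 2-aligned)
8..9  h  (1B, 1-aligned)
9..14  pitch  (5B, 1-aligned)
14..16  -- padding (2B)
16..20  f  (4B, 4-aligned)
20..22  a  (2B, 2-aligned)
22..23  channels  (1B, 1-aligned)
23..24  g  (1B, 1-aligned)
24..28  width  (4B, 4-aligned)
sizeof = 28, alignof = 4
— Node2 —
0..2  format  (2B, 2-aligned)
2..3  g  (1B, 1-aligned)
3..4  -- padding (1B)
4..8  f  (4B, 4-aligned)
8..12  width  (4B, 4-aligned)
12..13  channels  (1B, 1-aligned)
13..16  -- padding (3B)
16..20  b  (4B, 4-aligned)
20..22  a  (2B, 2-aligned)
22..23  h  (1B, 1-aligned)
23..28  pitch  (5B, 1-aligned)
28..30  depth  (2B, 2-aligned)
30..32  -- tail padding (2B)
sizeof = 32, alignof = 4
28 − 32 = -4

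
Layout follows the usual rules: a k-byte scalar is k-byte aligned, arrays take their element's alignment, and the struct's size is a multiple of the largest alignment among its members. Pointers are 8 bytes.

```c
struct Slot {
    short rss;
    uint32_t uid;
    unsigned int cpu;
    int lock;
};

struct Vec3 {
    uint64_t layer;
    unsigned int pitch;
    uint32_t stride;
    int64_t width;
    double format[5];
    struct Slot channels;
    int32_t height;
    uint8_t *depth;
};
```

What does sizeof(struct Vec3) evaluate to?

96 bytes

Slot: rss at 0 (size 2, align 2) → ends 2; pad 2 to align 4 for uid; uid at 4 (size 4, align 4) → ends 8; cpu at 8 (size 4, align 4) → ends 12; lock at 12 (size 4, align 4) → ends 16; total 16 bytes, alignment 4
layer at 0 (size 8, align 8) → ends 8
pitch at 8 (size 4, align 4) → ends 12
stride at 12 (size 4, align 4) → ends 16
width at 16 (size 8, align 8) → ends 24
format at 24 (size 40, align 8) → ends 64
channels at 64 (size 16, align 4) → ends 80
height at 80 (size 4, align 4) → ends 84
pad 4 to align 8 for depth
depth at 88 (size 8, align 8) → ends 96
total 96 bytes, alignment 8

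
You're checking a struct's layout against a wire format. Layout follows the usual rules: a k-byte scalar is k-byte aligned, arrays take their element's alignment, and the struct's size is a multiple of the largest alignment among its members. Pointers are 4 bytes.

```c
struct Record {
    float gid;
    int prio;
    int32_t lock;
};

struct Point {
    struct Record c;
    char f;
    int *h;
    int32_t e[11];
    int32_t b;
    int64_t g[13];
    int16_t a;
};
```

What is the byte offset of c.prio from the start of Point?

4

Record: gid at 0 (size 4, align 4) → ends 4; prio at 4 (size 4, align 4) → ends 8; lock at 8 (size 4, align 4) → ends 12; total 12 bytes, alignment 4
c at 0 (size 12, align 4) → ends 12
within Record: prio at 4
0 + 4 = 4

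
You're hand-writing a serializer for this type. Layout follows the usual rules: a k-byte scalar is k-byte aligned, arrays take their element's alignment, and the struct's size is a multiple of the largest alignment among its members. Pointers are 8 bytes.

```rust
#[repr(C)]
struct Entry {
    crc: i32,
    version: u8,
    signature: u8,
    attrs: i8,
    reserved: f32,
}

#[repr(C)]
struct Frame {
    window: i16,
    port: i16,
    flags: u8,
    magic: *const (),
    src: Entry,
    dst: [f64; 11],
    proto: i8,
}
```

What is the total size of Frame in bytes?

Entry: crc at 0 (size 4, align 4) → ends 4; version at 4 (size 1, align 1) → ends 5; signature at 5 (size 1, align 1) → ends 6; attrs at 6 (size 1, align 1) → ends 7; pad 1 to align 4 for reserved; reserved at 8 (size 4, align 4) → ends 12; total 12 bytes, alignment 4
window at 0 (size 2, align 2) → ends 2
port at 2 (size 2, align 2) → ends 4
flags at 4 (size 1, align 1) → ends 5
pad 3 to align 8 for magic
magic at 8 (size 8, align 8) → ends 16
src at 16 (size 12, align 4) → ends 28
pad 4 to align 8 for dst
dst at 32 (size 88, align 8) → ends 120
proto at 120 (size 1, align 1) → ends 121
tail pad 7 to reach multiple of 8
total 128 bytes, alignment 8

128 bytes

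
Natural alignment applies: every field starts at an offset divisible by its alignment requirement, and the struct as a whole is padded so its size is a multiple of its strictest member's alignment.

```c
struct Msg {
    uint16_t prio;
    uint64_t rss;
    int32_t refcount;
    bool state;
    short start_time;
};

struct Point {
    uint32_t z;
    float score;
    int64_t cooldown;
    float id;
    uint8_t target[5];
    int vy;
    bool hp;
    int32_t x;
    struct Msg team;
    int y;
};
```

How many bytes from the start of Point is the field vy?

28

Msg: @0: prio [2B, align 2] → 2; +6 pad (align 8); @8: rss [8B, align 8] → 16; @16: refcount [4B, align 4] → 20; @20: state [1B, align 1] → 21; +1 pad (align 2); @22: start_time [2B, align 2] → 24; size 24, align 8
@0: z [4B, align 4] → 4
@4: score [4B, align 4] → 8
@8: cooldown [8B, align 8] → 16
@16: id [4B, align 4] → 20
@20: target [5B, align 1] → 25
+3 pad (align 4)
@28: vy [4B, align 4] → 32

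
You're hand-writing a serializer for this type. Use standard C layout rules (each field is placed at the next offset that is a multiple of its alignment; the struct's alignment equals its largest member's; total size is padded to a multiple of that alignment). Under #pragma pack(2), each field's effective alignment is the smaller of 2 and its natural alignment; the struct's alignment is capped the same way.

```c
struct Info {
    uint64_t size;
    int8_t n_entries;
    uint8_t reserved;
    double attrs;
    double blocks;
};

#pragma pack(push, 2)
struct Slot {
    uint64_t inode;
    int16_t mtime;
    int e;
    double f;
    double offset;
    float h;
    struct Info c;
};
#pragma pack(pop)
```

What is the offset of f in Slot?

Info: @0: size [8B, align 8] → 8; @8: n_entries [1B, align 1] → 9; @9: reserved [1B, align 1] → 10; +6 pad (align 8); @16: attrs [8B, align 8] → 24; @24: blocks [8B, align 8] → 32; size 32, align 8
@0: inode [8B, align 2] → 8
@8: mtime [2B, align 2] → 10
@10: e [4B, align 2] → 14
@14: f [8B, align 2] → 22

14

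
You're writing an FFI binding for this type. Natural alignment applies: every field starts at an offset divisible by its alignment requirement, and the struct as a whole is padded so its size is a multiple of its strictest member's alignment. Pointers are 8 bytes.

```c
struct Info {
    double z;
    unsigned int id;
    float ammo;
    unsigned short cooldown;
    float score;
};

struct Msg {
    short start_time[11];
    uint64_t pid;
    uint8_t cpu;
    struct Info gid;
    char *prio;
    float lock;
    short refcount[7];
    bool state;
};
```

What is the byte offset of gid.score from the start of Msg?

60

Info: 0..8  z  (8B, 8-aligned); 8..12  id  (4B, 4-aligned); 12..16  ammo  (4B, 4-aligned); 16..18  cooldown  (2B, 2-aligned); 18..20  -- padding (2B); 20..24  score  (4B, 4-aligned); sizeof = 24, alignof = 8
0..22  start_time  (22B, 2-aligned)
22..24  -- padding (2B)
24..32  pid  (8B, 8-aligned)
32..33  cpu  (1B, 1-aligned)
33..40  -- padding (7B)
40..64  gid  (24B, 8-aligned)
within Info: score at 20
40 + 20 = 60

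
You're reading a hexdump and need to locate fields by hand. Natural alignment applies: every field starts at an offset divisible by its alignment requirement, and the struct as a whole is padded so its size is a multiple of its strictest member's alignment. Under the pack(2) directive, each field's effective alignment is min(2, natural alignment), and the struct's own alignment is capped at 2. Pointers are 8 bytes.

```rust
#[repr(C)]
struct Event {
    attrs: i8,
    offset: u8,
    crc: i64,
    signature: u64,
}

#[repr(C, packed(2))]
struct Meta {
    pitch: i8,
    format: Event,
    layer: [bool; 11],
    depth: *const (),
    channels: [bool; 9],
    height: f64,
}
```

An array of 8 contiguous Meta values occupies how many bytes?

512

Event: @0: attrs [1B, align 1] → 1; @1: offset [1B, align 1] → 2; +6 pad (align 8); @8: crc [8B, align 8] → 16; @16: signature [8B, align 8] → 24; size 24, align 8
@0: pitch [1B, align 1] → 1
+1 pad (align 2)
@2: format [24B, align 2] → 26
@26: layer [11B, align 1] → 37
+1 pad (align 2)
@38: depth [8B, align 2] → 46
@46: channels [9B, align 1] → 55
+1 pad (align 2)
@56: height [8B, align 2] → 64
size 64, align 2
array of 8: 8 × 64 = 512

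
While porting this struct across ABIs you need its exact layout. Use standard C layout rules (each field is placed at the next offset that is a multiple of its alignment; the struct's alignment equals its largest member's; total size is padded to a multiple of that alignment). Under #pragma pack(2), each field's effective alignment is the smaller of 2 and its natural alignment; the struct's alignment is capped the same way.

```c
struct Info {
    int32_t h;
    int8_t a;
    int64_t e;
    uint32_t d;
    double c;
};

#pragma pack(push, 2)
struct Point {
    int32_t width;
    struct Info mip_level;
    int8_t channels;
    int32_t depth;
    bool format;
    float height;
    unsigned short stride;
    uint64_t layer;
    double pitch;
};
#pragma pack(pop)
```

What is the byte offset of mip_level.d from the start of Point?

20

Info: h at 0 (size 4, align 4) → ends 4; a at 4 (size 1, align 1) → ends 5; pad 3 to align 8 for e; e at 8 (size 8, align 8) → ends 16; d at 16 (size 4, align 4) → ends 20; pad 4 to align 8 for c; c at 24 (size 8, align 8) → ends 32; total 32 bytes, alignment 8
width at 0 (size 4, align 2) → ends 4
mip_level at 4 (size 32, align 2) → ends 36
within Info: d at 16
4 + 16 = 20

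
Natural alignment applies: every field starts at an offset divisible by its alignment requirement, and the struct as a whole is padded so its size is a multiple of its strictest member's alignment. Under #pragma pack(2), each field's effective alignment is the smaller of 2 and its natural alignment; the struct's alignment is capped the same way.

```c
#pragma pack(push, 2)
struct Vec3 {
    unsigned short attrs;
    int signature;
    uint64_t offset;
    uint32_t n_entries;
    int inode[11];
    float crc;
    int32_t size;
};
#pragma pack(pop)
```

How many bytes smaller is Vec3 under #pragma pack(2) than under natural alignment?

2

natural layout:
  0..2  attrs  (2B, 2-aligned)
  2..4  -- padding (2B)
  4..8  signature  (4B, 4-aligned)
  8..16  offset  (8B, 8-aligned)
  16..20  n_entries  (4B, 4-aligned)
  20..64  inode  (44B, 4-aligned)
  64..68  crc  (4B, 4-aligned)
  68..72  size  (4B, 4-aligned)
  sizeof = 72, alignof = 8
packed(2) layout:
  0..2  attrs  (2B, 2-aligned)
  2..6  signature  (4B, 2-aligned)
  6..14  offset  (8B, 2-aligned)
  14..18  n_entries  (4B, 2-aligned)
  18..62  inode  (44B, 2-aligned)
  62..66  crc  (4B, 2-aligned)
  66..70  size  (4B, 2-aligned)
  sizeof = 70, alignof = 2
72 − 70 = 2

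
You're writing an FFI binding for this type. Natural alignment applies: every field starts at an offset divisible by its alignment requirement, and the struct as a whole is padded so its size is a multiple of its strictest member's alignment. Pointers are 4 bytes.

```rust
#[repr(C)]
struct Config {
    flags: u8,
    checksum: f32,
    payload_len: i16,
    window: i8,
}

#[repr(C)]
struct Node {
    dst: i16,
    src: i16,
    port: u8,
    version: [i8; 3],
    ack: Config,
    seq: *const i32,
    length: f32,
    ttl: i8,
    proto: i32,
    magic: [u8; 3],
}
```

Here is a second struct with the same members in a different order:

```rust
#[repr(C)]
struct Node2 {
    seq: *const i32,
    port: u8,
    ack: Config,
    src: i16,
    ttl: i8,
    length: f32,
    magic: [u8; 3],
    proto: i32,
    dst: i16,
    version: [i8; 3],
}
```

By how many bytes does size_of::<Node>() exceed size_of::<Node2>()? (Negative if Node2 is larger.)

-4

Config: @0: flags [1B, align 1] → 1; +3 pad (align 4); @4: checksum [4B, align 4] → 8; @8: payload_len [2B, align 2] → 10; @10: window [1B, align 1] → 11; +1 tail pad (align 4); size 12, align 4
@0: dst [2B, align 2] → 2
@2: src [2B, align 2] → 4
@4: port [1B, align 1] → 5
@5: version [3B, align 1] → 8
@8: ack [12B, align 4] → 20
@20: seq [4B, align 4] → 24
@24: length [4B, align 4] → 28
@28: ttl [1B, align 1] → 29
+3 pad (align 4)
@32: proto [4B, align 4] → 36
@36: magic [3B, align 1] → 39
+1 tail pad (align 4)
size 40, align 4
— Node2 —
@0: seq [4B, align 4] → 4
@4: port [1B, align 1] → 5
+3 pad (align 4)
@8: ack [12B, align 4] → 20
@20: src [2B, align 2] → 22
@22: ttl [1B, align 1] → 23
+1 pad (align 4)
@24: length [4B, align 4] → 28
@28: magic [3B, align 1] → 31
+1 pad (align 4)
@32: proto [4B, align 4] → 36
@36: dst [2B, align 2] → 38
@38: version [3B, align 1] → 41
+3 tail pad (align 4)
size 44, align 4
40 − 44 = -4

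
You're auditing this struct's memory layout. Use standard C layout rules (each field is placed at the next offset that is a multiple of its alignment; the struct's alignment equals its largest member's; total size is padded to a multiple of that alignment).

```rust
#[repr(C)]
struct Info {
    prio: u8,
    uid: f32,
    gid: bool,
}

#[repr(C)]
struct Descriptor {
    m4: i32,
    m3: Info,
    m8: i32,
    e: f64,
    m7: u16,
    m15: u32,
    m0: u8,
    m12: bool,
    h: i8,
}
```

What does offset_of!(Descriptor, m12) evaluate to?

Info: prio at 0 (size 1, align 1) → ends 1; pad 3 to align 4 for uid; uid at 4 (size 4, align 4) → ends 8; gid at 8 (size 1, align 1) → ends 9; tail pad 3 to reach multiple of 4; total 12 bytes, alignment 4
m4 at 0 (size 4, align 4) → ends 4
m3 at 4 (size 12, align 4) → ends 16
m8 at 16 (size 4, align 4) → ends 20
pad 4 to align 8 for e
e at 24 (size 8, align 8) → ends 32
m7 at 32 (size 2, align 2) → ends 34
pad 2 to align 4 for m15
m15 at 36 (size 4, align 4) → ends 40
m0 at 40 (size 1, align 1) → ends 41
m12 at 41 (size 1, align 1) → ends 42

41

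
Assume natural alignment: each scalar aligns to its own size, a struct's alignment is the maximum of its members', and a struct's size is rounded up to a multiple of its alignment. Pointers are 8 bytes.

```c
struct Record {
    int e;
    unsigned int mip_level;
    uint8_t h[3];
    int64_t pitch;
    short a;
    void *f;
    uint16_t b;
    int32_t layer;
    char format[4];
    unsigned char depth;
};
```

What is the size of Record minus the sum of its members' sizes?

e at 0 (size 4, align 4) → ends 4
mip_level at 4 (size 4, align 4) → ends 8
h at 8 (size 3, align 1) → ends 11
pad 5 to align 8 for pitch
pitch at 16 (size 8, align 8) → ends 24
a at 24 (size 2, align 2) → ends 26
pad 6 to align 8 for f
f at 32 (size 8, align 8) → ends 40
b at 40 (size 2, align 2) → ends 42
pad 2 to align 4 for layer
layer at 44 (size 4, align 4) → ends 48
format at 48 (size 4, align 1) → ends 52
depth at 52 (size 1, align 1) → ends 53
tail pad 3 to reach multiple of 8
total 56 bytes, alignment 8
data bytes 40, size 56 → padding 16

16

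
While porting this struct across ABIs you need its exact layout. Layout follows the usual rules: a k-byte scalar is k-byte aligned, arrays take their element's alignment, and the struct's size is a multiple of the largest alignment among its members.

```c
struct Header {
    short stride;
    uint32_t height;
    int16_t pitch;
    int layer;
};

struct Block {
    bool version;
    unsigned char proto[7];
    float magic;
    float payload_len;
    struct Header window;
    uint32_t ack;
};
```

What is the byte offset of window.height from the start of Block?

20

Header: 0..2  stride  (2B, 2-aligned); 2..4  -- padding (2B); 4..8  height  (4B, 4-aligned); 8..10  pitch  (2B, 2-aligned); 10..12  -- padding (2B); 12..16  layer  (4B, 4-aligned); sizeof = 16, alignof = 4
0..1  version  (1B, 1-aligned)
1..8  proto  (7B, 1-aligned)
8..12  magic  (4B, 4-aligned)
12..16  payload_len  (4B, 4-aligned)
16..32  window  (16B, 4-aligned)
within Header: height at 4
16 + 4 = 20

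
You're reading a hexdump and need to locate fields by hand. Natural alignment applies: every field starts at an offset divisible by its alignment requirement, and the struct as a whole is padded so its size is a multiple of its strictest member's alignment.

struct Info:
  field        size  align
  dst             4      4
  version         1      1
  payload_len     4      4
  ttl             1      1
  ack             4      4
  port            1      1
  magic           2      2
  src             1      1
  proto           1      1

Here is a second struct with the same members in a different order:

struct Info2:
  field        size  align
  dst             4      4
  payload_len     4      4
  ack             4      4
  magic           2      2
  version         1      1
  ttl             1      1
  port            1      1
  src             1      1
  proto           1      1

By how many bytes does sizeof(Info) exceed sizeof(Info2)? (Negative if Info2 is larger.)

dst at 0 (size 4, align 4) → ends 4
version at 4 (size 1, align 1) → ends 5
pad 3 to align 4 for payload_len
payload_len at 8 (size 4, align 4) → ends 12
ttl at 12 (size 1, align 1) → ends 13
pad 3 to align 4 for ack
ack at 16 (size 4, align 4) → ends 20
port at 20 (size 1, align 1) → ends 21
pad 1 to align 2 for magic
magic at 22 (size 2, align 2) → ends 24
src at 24 (size 1, align 1) → ends 25
proto at 25 (size 1, align 1) → ends 26
tail pad 2 to reach multiple of 4
total 28 bytes, alignment 4
— Info2 —
dst at 0 (size 4, align 4) → ends 4
payload_len at 4 (size 4, align 4) → ends 8
ack at 8 (size 4, align 4) → ends 12
magic at 12 (size 2, align 2) → ends 14
version at 14 (size 1, align 1) → ends 15
ttl at 15 (size 1, align 1) → ends 16
port at 16 (size 1, align 1) → ends 17
src at 17 (size 1, align 1) → ends 18
proto at 18 (size 1, align 1) → ends 19
tail pad 1 to reach multiple of 4
total 20 bytes, alignment 4
28 − 20 = 8

8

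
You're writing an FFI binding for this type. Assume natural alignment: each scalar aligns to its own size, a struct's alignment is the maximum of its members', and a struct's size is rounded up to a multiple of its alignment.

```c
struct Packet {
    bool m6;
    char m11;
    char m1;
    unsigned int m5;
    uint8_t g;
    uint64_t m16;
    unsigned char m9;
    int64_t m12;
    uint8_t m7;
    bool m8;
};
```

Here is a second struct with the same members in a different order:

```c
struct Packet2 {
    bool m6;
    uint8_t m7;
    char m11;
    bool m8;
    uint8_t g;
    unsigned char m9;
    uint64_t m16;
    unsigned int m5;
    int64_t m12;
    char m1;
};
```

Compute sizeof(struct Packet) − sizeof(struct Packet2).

8

0..1  m6  (1B, 1-aligned)
1..2  m11  (1B, 1-aligned)
2..3  m1  (1B, 1-aligned)
3..4  -- padding (1B)
4..8  m5  (4B, 4-aligned)
8..9  g  (1B, 1-aligned)
9..16  -- padding (7B)
16..24  m16  (8B, 8-aligned)
24..25  m9  (1B, 1-aligned)
25..32  -- padding (7B)
32..40  m12  (8B, 8-aligned)
40..41  m7  (1B, 1-aligned)
41..42  m8  (1B, 1-aligned)
42..48  -- tail padding (6B)
sizeof = 48, alignof = 8
— Packet2 —
0..1  m6  (1B, 1-aligned)
1..2  m7  (1B, 1-aligned)
2..3  m11  (1B, 1-aligned)
3..4  m8  (1B, 1-aligned)
4..5  g  (1B, 1-aligned)
5..6  m9  (1B, 1-aligned)
6..8  -- padding (2B)
8..16  m16  (8B, 8-aligned)
16..20  m5  (4B, 4-aligned)
20..24  -- padding (4B)
24..32  m12  (8B, 8-aligned)
32..33  m1  (1B, 1-aligned)
33..40  -- tail padding (7B)
sizeof = 40, alignof = 8
48 − 40 = 8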